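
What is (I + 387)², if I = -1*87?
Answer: 90000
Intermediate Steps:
I = -87
(I + 387)² = (-87 + 387)² = 300² = 90000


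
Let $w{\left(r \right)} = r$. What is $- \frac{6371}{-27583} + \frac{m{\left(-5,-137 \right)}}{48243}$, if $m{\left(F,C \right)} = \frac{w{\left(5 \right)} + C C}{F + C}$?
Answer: $\frac{7187788414}{31492917833} \approx 0.22824$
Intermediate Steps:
$m{\left(F,C \right)} = \frac{5 + C^{2}}{C + F}$ ($m{\left(F,C \right)} = \frac{5 + C C}{F + C} = \frac{5 + C^{2}}{C + F}$)
$- \frac{6371}{-27583} + \frac{m{\left(-5,-137 \right)}}{48243} = - \frac{6371}{-27583} + \frac{\frac{1}{-137 - 5} \left(5 + \left(-137\right)^{2}\right)}{48243} = \left(-6371\right) \left(- \frac{1}{27583}\right) + \frac{5 + 18769}{-142} \cdot \frac{1}{48243} = \frac{6371}{27583} + \left(- \frac{1}{142}\right) 18774 \cdot \frac{1}{48243} = \frac{6371}{27583} - \frac{3129}{1141751} = \frac{7187788414}{31492917833}$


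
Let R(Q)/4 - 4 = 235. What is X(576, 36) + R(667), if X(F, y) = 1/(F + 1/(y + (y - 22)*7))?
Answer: 73788994/77185 ≈ 956.00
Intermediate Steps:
R(Q) = 956 (R(Q) = 16 + 4*235 = 16 + 940 = 956)
X(F, y) = 1/(F + 1/(-154 + 8*y)) (X(F, y) = 1/(F + 1/(y + (-22 + y)*7)) = 1/(F + 1/(y + (-154 + 7*y))) = 1/(F + 1/(-154 + 8*y)))
X(576, 36) + R(667) = 2*(-77 + 4*36)/(1 - 154*576 + 8*576*36) + 956 = 2*(-77 + 144)/(1 - 88704 + 165888) + 956 = 2*67/77185 + 956 = 2*(1/77185)*67 + 956 = 134/77185 + 956 = 73788994/77185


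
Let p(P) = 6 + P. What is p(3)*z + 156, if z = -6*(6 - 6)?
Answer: 156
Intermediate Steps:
z = 0 (z = -6*0 = 0)
p(3)*z + 156 = (6 + 3)*0 + 156 = 9*0 + 156 = 0 + 156 = 156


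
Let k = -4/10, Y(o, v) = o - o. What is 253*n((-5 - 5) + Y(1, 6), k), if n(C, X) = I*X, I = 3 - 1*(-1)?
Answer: -2024/5 ≈ -404.80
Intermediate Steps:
Y(o, v) = 0
I = 4 (I = 3 + 1 = 4)
k = -⅖ (k = -4*⅒ = -⅖ ≈ -0.40000)
n(C, X) = 4*X
253*n((-5 - 5) + Y(1, 6), k) = 253*(4*(-⅖)) = 253*(-8/5) = -2024/5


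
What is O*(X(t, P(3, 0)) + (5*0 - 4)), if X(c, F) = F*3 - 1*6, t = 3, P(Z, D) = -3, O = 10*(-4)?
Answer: 760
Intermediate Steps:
O = -40
X(c, F) = -6 + 3*F (X(c, F) = 3*F - 6 = -6 + 3*F)
O*(X(t, P(3, 0)) + (5*0 - 4)) = -40*((-6 + 3*(-3)) + (5*0 - 4)) = -40*((-6 - 9) + (0 - 4)) = -40*(-15 - 4) = -40*(-19) = 760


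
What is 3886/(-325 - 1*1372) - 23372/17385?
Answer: -107220394/29502345 ≈ -3.6343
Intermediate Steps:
3886/(-325 - 1*1372) - 23372/17385 = 3886/(-325 - 1372) - 23372*1/17385 = 3886/(-1697) - 23372/17385 = 3886*(-1/1697) - 23372/17385 = -3886/1697 - 23372/17385 = -107220394/29502345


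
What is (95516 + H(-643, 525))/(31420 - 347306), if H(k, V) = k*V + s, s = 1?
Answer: 121029/157943 ≈ 0.76628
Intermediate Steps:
H(k, V) = 1 + V*k (H(k, V) = k*V + 1 = V*k + 1 = 1 + V*k)
(95516 + H(-643, 525))/(31420 - 347306) = (95516 + (1 + 525*(-643)))/(31420 - 347306) = (95516 + (1 - 337575))/(-315886) = (95516 - 337574)*(-1/315886) = -242058*(-1/315886) = 121029/157943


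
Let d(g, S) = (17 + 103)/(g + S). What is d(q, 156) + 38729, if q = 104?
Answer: 503483/13 ≈ 38729.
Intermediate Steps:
d(g, S) = 120/(S + g)
d(q, 156) + 38729 = 120/(156 + 104) + 38729 = 120/260 + 38729 = 120*(1/260) + 38729 = 6/13 + 38729 = 503483/13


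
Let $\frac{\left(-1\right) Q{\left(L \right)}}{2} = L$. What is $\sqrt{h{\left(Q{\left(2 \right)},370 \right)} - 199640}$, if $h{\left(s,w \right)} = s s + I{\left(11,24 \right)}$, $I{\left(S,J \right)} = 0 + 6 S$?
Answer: $i \sqrt{199558} \approx 446.72 i$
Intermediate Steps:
$I{\left(S,J \right)} = 6 S$
$Q{\left(L \right)} = - 2 L$
$h{\left(s,w \right)} = 66 + s^{2}$ ($h{\left(s,w \right)} = s s + 6 \cdot 11 = s^{2} + 66 = 66 + s^{2}$)
$\sqrt{h{\left(Q{\left(2 \right)},370 \right)} - 199640} = \sqrt{\left(66 + \left(\left(-2\right) 2\right)^{2}\right) - 199640} = \sqrt{\left(66 + \left(-4\right)^{2}\right) - 199640} = \sqrt{\left(66 + 16\right) - 199640} = \sqrt{82 - 199640} = \sqrt{-199558} = i \sqrt{199558}$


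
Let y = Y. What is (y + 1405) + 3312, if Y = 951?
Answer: 5668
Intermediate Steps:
y = 951
(y + 1405) + 3312 = (951 + 1405) + 3312 = 2356 + 3312 = 5668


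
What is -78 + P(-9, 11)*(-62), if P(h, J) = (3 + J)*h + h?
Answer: 8292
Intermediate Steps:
P(h, J) = h + h*(3 + J) (P(h, J) = h*(3 + J) + h = h + h*(3 + J))
-78 + P(-9, 11)*(-62) = -78 - 9*(4 + 11)*(-62) = -78 - 9*15*(-62) = -78 - 135*(-62) = -78 + 8370 = 8292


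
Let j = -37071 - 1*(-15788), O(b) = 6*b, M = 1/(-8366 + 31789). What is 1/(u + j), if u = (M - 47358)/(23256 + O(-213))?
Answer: -46799154/996127236985 ≈ -4.6981e-5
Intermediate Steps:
M = 1/23423 ≈ 4.2693e-5
u = -100842403/46799154 (u = (1/23423 - 47358)/(23256 + 6*(-213)) = -1109266433/(23423*(23256 - 1278)) = -1109266433/23423/21978 = -1109266433/23423*1/21978 = -100842403/46799154 ≈ -2.1548)
j = -21283 (j = -37071 + 15788 = -21283)
1/(u + j) = 1/(-100842403/46799154 - 21283) = 1/(-996127236985/46799154) = -46799154/996127236985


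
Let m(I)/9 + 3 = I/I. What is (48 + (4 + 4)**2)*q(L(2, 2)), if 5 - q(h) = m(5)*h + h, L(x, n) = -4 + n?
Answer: -3248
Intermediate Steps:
m(I) = -18 (m(I) = -27 + 9*(I/I) = -27 + 9*1 = -27 + 9 = -18)
q(h) = 5 + 17*h (q(h) = 5 - (-18*h + h) = 5 - (-17)*h = 5 + 17*h)
(48 + (4 + 4)**2)*q(L(2, 2)) = (48 + (4 + 4)**2)*(5 + 17*(-4 + 2)) = (48 + 8**2)*(5 + 17*(-2)) = (48 + 64)*(5 - 34) = 112*(-29) = -3248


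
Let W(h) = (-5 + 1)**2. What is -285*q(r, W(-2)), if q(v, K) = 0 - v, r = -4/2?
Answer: -570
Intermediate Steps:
W(h) = 16 (W(h) = (-4)**2 = 16)
r = -2 (r = -4*1/2 = -2)
q(v, K) = -v
-285*q(r, W(-2)) = -(-285)*(-2) = -285*2 = -570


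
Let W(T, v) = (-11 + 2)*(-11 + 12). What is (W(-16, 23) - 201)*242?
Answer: -50820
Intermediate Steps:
W(T, v) = -9 (W(T, v) = -9*1 = -9)
(W(-16, 23) - 201)*242 = (-9 - 201)*242 = -210*242 = -50820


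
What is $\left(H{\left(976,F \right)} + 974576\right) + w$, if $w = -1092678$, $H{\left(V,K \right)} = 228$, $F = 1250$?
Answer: $-117874$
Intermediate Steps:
$\left(H{\left(976,F \right)} + 974576\right) + w = \left(228 + 974576\right) - 1092678 = 974804 - 1092678 = -117874$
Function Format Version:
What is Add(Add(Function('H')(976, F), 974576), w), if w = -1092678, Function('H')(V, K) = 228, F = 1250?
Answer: -117874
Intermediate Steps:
Add(Add(Function('H')(976, F), 974576), w) = Add(Add(228, 974576), -1092678) = Add(974804, -1092678) = -117874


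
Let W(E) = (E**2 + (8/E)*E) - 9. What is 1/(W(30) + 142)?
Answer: 1/1041 ≈ 0.00096061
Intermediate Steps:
W(E) = -1 + E**2 (W(E) = (E**2 + 8) - 9 = (8 + E**2) - 9 = -1 + E**2)
1/(W(30) + 142) = 1/((-1 + 30**2) + 142) = 1/((-1 + 900) + 142) = 1/(899 + 142) = 1/1041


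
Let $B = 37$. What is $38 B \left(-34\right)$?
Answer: $-47804$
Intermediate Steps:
$38 B \left(-34\right) = 38 \cdot 37 \left(-34\right) = 1406 \left(-34\right) = -47804$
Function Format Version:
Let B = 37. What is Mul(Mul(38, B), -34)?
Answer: -47804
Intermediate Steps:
Mul(Mul(38, B), -34) = Mul(Mul(38, 37), -34) = Mul(1406, -34) = -47804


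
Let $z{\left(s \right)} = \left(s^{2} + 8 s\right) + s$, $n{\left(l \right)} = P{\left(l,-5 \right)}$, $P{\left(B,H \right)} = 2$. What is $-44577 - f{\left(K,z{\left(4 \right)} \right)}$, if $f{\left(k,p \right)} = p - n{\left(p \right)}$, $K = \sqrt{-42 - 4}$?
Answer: $-44627$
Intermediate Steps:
$K = i \sqrt{46}$ ($K = \sqrt{-46} = i \sqrt{46} \approx 6.7823 i$)
$n{\left(l \right)} = 2$
$z{\left(s \right)} = s^{2} + 9 s$
$f{\left(k,p \right)} = -2 + p$ ($f{\left(k,p \right)} = p - 2 = -2 + p$)
$-44577 - f{\left(K,z{\left(4 \right)} \right)} = -44577 - \left(-2 + 4 \left(9 + 4\right)\right) = -44577 - \left(-2 + 4 \cdot 13\right) = -44577 - \left(-2 + 52\right) = -44577 - 50 = -44627$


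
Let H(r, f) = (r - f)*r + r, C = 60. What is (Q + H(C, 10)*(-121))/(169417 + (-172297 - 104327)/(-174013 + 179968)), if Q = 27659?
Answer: -680062985/336200537 ≈ -2.0228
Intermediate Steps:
H(r, f) = r + r*(r - f) (H(r, f) = r*(r - f) + r = r + r*(r - f))
(Q + H(C, 10)*(-121))/(169417 + (-172297 - 104327)/(-174013 + 179968)) = (27659 + (60*(1 + 60 - 1*10))*(-121))/(169417 + (-172297 - 104327)/(-174013 + 179968)) = (27659 + (60*(1 + 60 - 10))*(-121))/(169417 - 276624/5955) = (27659 + (60*51)*(-121))/(169417 - 276624*1/5955) = (27659 + 3060*(-121))/(169417 - 92208/1985) = (27659 - 370260)/(336200537/1985) = -342601*1985/336200537 = -680062985/336200537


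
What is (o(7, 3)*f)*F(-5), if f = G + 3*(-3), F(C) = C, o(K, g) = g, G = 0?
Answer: 135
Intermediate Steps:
f = -9 (f = 0 + 3*(-3) = 0 - 9 = -9)
(o(7, 3)*f)*F(-5) = (3*(-9))*(-5) = -27*(-5) = 135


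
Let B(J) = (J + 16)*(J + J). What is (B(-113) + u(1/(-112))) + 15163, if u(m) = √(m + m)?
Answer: 37085 + I*√14/28 ≈ 37085.0 + 0.13363*I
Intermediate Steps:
B(J) = 2*J*(16 + J) (B(J) = (16 + J)*(2*J) = 2*J*(16 + J))
u(m) = √2*√m (u(m) = √(2*m) = √2*√m)
(B(-113) + u(1/(-112))) + 15163 = (2*(-113)*(16 - 113) + √2*√(1/(-112))) + 15163 = (2*(-113)*(-97) + √2*√(-1/112)) + 15163 = (21922 + √2*(I*√7/28)) + 15163 = (21922 + I*√14/28) + 15163 = 37085 + I*√14/28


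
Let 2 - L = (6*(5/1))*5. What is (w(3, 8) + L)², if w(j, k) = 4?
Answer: 20736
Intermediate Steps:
L = -148 (L = 2 - 6*(5/1)*5 = 2 - 6*(5*1)*5 = 2 - 6*5*5 = 2 - 30*5 = 2 - 1*150 = 2 - 150 = -148)
(w(3, 8) + L)² = (4 - 148)² = (-144)² = 20736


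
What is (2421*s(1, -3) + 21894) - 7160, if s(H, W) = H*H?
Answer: 17155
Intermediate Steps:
s(H, W) = H²
(2421*s(1, -3) + 21894) - 7160 = (2421*1² + 21894) - 7160 = (2421*1 + 21894) - 7160 = (2421 + 21894) - 7160 = 24315 - 7160 = 17155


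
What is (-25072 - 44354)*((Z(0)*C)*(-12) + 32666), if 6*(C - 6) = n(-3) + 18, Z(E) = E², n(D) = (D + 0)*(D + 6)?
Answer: -2267869716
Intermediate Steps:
n(D) = D*(6 + D)
C = 15/2 (C = 6 + (-3*(6 - 3) + 18)/6 = 6 + (-3*3 + 18)/6 = 6 + (-9 + 18)/6 = 6 + (⅙)*9 = 6 + 3/2 = 15/2 ≈ 7.5000)
(-25072 - 44354)*((Z(0)*C)*(-12) + 32666) = (-25072 - 44354)*((0²*(15/2))*(-12) + 32666) = -69426*((0*(15/2))*(-12) + 32666) = -69426*(0*(-12) + 32666) = -69426*(0 + 32666) = -69426*32666 = -2267869716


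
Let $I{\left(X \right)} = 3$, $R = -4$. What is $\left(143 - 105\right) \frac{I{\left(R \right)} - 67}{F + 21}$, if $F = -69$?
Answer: $\frac{152}{3} \approx 50.667$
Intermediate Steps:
$\left(143 - 105\right) \frac{I{\left(R \right)} - 67}{F + 21} = \left(143 - 105\right) \frac{3 - 67}{-69 + 21} = 38 \left(- \frac{64}{-48}\right) = 38 \left(\left(-64\right) \left(- \frac{1}{48}\right)\right) = 38 \cdot \frac{4}{3} = \frac{152}{3}$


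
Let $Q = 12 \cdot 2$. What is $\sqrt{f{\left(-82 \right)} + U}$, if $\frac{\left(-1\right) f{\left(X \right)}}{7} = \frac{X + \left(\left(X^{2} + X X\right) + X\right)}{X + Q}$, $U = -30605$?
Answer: $\frac{i \sqrt{24390479}}{29} \approx 170.3 i$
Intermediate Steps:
$Q = 24$
$f{\left(X \right)} = - \frac{7 \left(2 X + 2 X^{2}\right)}{24 + X}$ ($f{\left(X \right)} = - 7 \frac{X + \left(\left(X^{2} + X X\right) + X\right)}{X + 24} = - 7 \frac{X + \left(\left(X^{2} + X^{2}\right) + X\right)}{24 + X} = - 7 \frac{X + \left(2 X^{2} + X\right)}{24 + X} = - 7 \frac{X + \left(X + 2 X^{2}\right)}{24 + X} = - 7 \frac{2 X + 2 X^{2}}{24 + X} = - \frac{7 \left(2 X + 2 X^{2}\right)}{24 + X}$)
$\sqrt{f{\left(-82 \right)} + U} = \sqrt{\left(-14\right) \left(-82\right) \frac{1}{24 - 82} \left(1 - 82\right) - 30605} = \sqrt{\left(-14\right) \left(-82\right) \frac{1}{-58} \left(-81\right) - 30605} = \sqrt{\left(-14\right) \left(-82\right) \left(- \frac{1}{58}\right) \left(-81\right) - 30605} = \sqrt{\frac{46494}{29} - 30605} = \sqrt{- \frac{841051}{29}} = \frac{i \sqrt{24390479}}{29}$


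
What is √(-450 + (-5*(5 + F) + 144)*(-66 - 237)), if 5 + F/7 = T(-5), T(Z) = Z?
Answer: I*√142557 ≈ 377.57*I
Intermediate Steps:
F = -70 (F = -35 + 7*(-5) = -35 - 35 = -70)
√(-450 + (-5*(5 + F) + 144)*(-66 - 237)) = √(-450 + (-5*(5 - 70) + 144)*(-66 - 237)) = √(-450 + (-5*(-65) + 144)*(-303)) = √(-450 + (325 + 144)*(-303)) = √(-450 + 469*(-303)) = √(-450 - 142107) = √(-142557) = I*√142557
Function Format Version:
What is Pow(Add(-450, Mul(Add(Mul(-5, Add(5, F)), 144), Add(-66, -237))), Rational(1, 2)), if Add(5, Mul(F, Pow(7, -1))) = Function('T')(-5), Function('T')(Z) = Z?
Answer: Mul(I, Pow(142557, Rational(1, 2))) ≈ Mul(377.57, I)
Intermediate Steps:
F = -70 (F = Add(-35, Mul(7, -5)) = Add(-35, -35) = -70)
Pow(Add(-450, Mul(Add(Mul(-5, Add(5, F)), 144), Add(-66, -237))), Rational(1, 2)) = Pow(Add(-450, Mul(Add(Mul(-5, Add(5, -70)), 144), Add(-66, -237))), Rational(1, 2)) = Pow(Add(-450, Mul(Add(Mul(-5, -65), 144), -303)), Rational(1, 2)) = Pow(Add(-450, Mul(Add(325, 144), -303)), Rational(1, 2)) = Pow(Add(-450, Mul(469, -303)), Rational(1, 2)) = Pow(Add(-450, -142107), Rational(1, 2)) = Pow(-142557, Rational(1, 2)) = Mul(I, Pow(142557, Rational(1, 2)))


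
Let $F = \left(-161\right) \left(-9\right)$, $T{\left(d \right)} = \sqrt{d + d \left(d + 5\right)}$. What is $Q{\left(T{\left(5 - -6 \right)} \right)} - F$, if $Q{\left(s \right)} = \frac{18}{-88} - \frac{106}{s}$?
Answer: $- \frac{63765}{44} - \frac{106 \sqrt{187}}{187} \approx -1457.0$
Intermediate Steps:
$T{\left(d \right)} = \sqrt{d + d \left(5 + d\right)}$
$Q{\left(s \right)} = - \frac{9}{44} - \frac{106}{s}$ ($Q{\left(s \right)} = 18 \left(- \frac{1}{88}\right) - \frac{106}{s} = - \frac{9}{44} - \frac{106}{s}$)
$F = 1449$
$Q{\left(T{\left(5 - -6 \right)} \right)} - F = \left(- \frac{9}{44} - \frac{106}{\sqrt{\left(5 - -6\right) \left(6 + \left(5 - -6\right)\right)}}\right) - 1449 = \left(- \frac{9}{44} - \frac{106}{\sqrt{\left(5 + 6\right) \left(6 + \left(5 + 6\right)\right)}}\right) - 1449 = \left(- \frac{9}{44} - \frac{106}{\sqrt{11 \left(6 + 11\right)}}\right) - 1449 = \left(- \frac{9}{44} - \frac{106}{\sqrt{11 \cdot 17}}\right) - 1449 = \left(- \frac{9}{44} - \frac{106}{\sqrt{187}}\right) - 1449 = \left(- \frac{9}{44} - 106 \frac{\sqrt{187}}{187}\right) - 1449 = \left(- \frac{9}{44} - \frac{106 \sqrt{187}}{187}\right) - 1449 = - \frac{63765}{44} - \frac{106 \sqrt{187}}{187}$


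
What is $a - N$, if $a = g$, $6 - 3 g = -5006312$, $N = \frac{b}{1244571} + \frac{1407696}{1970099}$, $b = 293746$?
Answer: $\frac{1363902744690162268}{817309360843} \approx 1.6688 \cdot 10^{6}$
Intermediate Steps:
$N = \frac{2330686319270}{2451928082529}$ ($N = \frac{293746}{1244571} + \frac{1407696}{1970099} = \frac{2330686319270}{2451928082529} \approx 0.95055$)
$g = \frac{5006318}{3}$ ($g = 2 - - \frac{5006312}{3} = 2 + \frac{5006312}{3} = \frac{5006318}{3} \approx 1.6688 \cdot 10^{6}$)
$a = \frac{5006318}{3} \approx 1.6688 \cdot 10^{6}$
$a - N = \frac{5006318}{3} - \frac{2330686319270}{2451928082529} = \frac{1363902744690162268}{817309360843}$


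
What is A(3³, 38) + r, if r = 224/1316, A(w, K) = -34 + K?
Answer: 196/47 ≈ 4.1702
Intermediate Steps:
r = 8/47 (r = 224*(1/1316) = 8/47 ≈ 0.17021)
A(3³, 38) + r = (-34 + 38) + 8/47 = 4 + 8/47 = 196/47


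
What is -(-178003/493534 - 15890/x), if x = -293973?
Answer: 44485820659/145085670582 ≈ 0.30662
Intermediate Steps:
-(-178003/493534 - 15890/x) = -(-178003/493534 - 15890/(-293973)) = -(-178003*1/493534 - 15890*(-1/293973)) = -(-178003/493534 + 15890/293973) = -1*(-44485820659/145085670582) = 44485820659/145085670582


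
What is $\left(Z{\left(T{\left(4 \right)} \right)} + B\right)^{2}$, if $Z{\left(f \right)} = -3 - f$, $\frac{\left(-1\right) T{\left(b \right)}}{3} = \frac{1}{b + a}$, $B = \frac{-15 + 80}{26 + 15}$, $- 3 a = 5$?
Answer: $\frac{1369}{82369} \approx 0.01662$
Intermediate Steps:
$a = - \frac{5}{3}$ ($a = \left(- \frac{1}{3}\right) 5 = - \frac{5}{3} \approx -1.6667$)
$B = \frac{65}{41} \approx 1.5854$
$T{\left(b \right)} = - \frac{3}{- \frac{5}{3} + b}$ ($T{\left(b \right)} = - \frac{3}{b - \frac{5}{3}} = - \frac{3}{- \frac{5}{3} + b}$)
$\left(Z{\left(T{\left(4 \right)} \right)} + B\right)^{2} = \left(\left(-3 - - \frac{9}{-5 + 3 \cdot 4}\right) + \frac{65}{41}\right)^{2} = \left(\left(-3 - - \frac{9}{-5 + 12}\right) + \frac{65}{41}\right)^{2} = \left(\left(-3 - - \frac{9}{7}\right) + \frac{65}{41}\right)^{2} = \left(\left(-3 + \frac{9}{7}\right) + \frac{65}{41}\right)^{2} = \left(- \frac{12}{7} + \frac{65}{41}\right)^{2} = \left(- \frac{37}{287}\right)^{2} = \frac{1369}{82369}$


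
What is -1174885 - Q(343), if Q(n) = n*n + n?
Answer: -1292877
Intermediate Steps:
Q(n) = n + n² (Q(n) = n² + n = n + n²)
-1174885 - Q(343) = -1174885 - 343*(1 + 343) = -1174885 - 343*344 = -1174885 - 1*117992 = -1174885 - 117992 = -1292877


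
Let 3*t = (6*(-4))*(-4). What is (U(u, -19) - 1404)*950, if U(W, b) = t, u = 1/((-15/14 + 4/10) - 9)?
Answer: -1303400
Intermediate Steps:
u = -70/677 (u = 1/((-15*1/14 + 4*(⅒)) - 9) = 1/((-15/14 + ⅖) - 9) = 1/(-47/70 - 9) = 1/(-677/70) = -70/677 ≈ -0.10340)
t = 32 (t = ((6*(-4))*(-4))/3 = (-24*(-4))/3 = (⅓)*96 = 32)
U(W, b) = 32
(U(u, -19) - 1404)*950 = (32 - 1404)*950 = -1372*950 = -1303400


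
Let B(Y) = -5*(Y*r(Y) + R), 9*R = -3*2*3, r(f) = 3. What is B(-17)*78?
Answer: 20670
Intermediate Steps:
R = -2 (R = (-3*2*3)/9 = (-6*3)/9 = (1/9)*(-18) = -2)
B(Y) = 10 - 15*Y (B(Y) = -5*(Y*3 - 2) = -5*(3*Y - 2) = -5*(-2 + 3*Y) = 10 - 15*Y)
B(-17)*78 = (10 - 15*(-17))*78 = (10 + 255)*78 = 265*78 = 20670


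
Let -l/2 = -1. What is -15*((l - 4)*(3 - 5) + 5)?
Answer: -135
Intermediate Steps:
l = 2 (l = -2*(-1) = 2)
-15*((l - 4)*(3 - 5) + 5) = -15*((2 - 4)*(3 - 5) + 5) = -15*(-2*(-2) + 5) = -15*(4 + 5) = -15*9 = -135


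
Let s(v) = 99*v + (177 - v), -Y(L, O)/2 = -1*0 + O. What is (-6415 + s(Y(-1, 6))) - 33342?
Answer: -40756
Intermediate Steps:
Y(L, O) = -2*O (Y(L, O) = -2*(-1*0 + O) = -2*(0 + O) = -2*O)
s(v) = 177 + 98*v
(-6415 + s(Y(-1, 6))) - 33342 = (-6415 + (177 + 98*(-2*6))) - 33342 = (-6415 + (177 + 98*(-12))) - 33342 = (-6415 + (177 - 1176)) - 33342 = (-6415 - 999) - 33342 = -7414 - 33342 = -40756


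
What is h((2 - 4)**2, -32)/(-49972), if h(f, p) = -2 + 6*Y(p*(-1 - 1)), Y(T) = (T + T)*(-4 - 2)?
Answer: 2305/24986 ≈ 0.092252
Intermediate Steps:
Y(T) = -12*T (Y(T) = (2*T)*(-6) = -12*T)
h(f, p) = -2 + 144*p (h(f, p) = -2 + 6*(-12*p*(-1 - 1)) = -2 + 6*(-12*p*(-2)) = -2 + 6*(-(-24)*p) = -2 + 6*(24*p) = -2 + 144*p)
h((2 - 4)**2, -32)/(-49972) = (-2 + 144*(-32))/(-49972) = (-2 - 4608)*(-1/49972) = -4610*(-1/49972) = 2305/24986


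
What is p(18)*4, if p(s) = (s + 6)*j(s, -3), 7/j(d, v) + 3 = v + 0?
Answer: -112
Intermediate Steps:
j(d, v) = 7/(-3 + v) (j(d, v) = 7/(-3 + (v + 0)) = 7/(-3 + v))
p(s) = -7 - 7*s/6 (p(s) = (s + 6)*(7/(-3 - 3)) = (6 + s)*(7/(-6)) = (6 + s)*(7*(-⅙)) = (6 + s)*(-7/6) = -7 - 7*s/6)
p(18)*4 = (-7 - 7/6*18)*4 = (-7 - 21)*4 = -28*4 = -112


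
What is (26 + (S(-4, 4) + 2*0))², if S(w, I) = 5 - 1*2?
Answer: 841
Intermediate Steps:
S(w, I) = 3 (S(w, I) = 5 - 2 = 3)
(26 + (S(-4, 4) + 2*0))² = (26 + (3 + 2*0))² = (26 + (3 + 0))² = (26 + 3)² = 29² = 841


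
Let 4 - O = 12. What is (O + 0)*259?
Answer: -2072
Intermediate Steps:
O = -8 (O = 4 - 1*12 = 4 - 12 = -8)
(O + 0)*259 = (-8 + 0)*259 = -8*259 = -2072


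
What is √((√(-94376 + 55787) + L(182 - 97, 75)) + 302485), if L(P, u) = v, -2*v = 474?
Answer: √(302248 + I*√38589) ≈ 549.77 + 0.179*I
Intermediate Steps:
v = -237 (v = -½*474 = -237)
L(P, u) = -237
√((√(-94376 + 55787) + L(182 - 97, 75)) + 302485) = √((√(-94376 + 55787) - 237) + 302485) = √((√(-38589) - 237) + 302485) = √((I*√38589 - 237) + 302485) = √((-237 + I*√38589) + 302485) = √(302248 + I*√38589)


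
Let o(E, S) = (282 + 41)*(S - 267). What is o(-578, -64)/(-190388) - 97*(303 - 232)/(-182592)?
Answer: 5208165163/8690831424 ≈ 0.59927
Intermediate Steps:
o(E, S) = -86241 + 323*S (o(E, S) = 323*(-267 + S) = -86241 + 323*S)
o(-578, -64)/(-190388) - 97*(303 - 232)/(-182592) = (-86241 + 323*(-64))/(-190388) - 97*(303 - 232)/(-182592) = (-86241 - 20672)*(-1/190388) - 97*71*(-1/182592) = -106913*(-1/190388) - 6887*(-1/182592) = 106913/190388 + 6887/182592 = 5208165163/8690831424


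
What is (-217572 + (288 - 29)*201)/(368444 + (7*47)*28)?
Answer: -165513/377656 ≈ -0.43826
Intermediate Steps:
(-217572 + (288 - 29)*201)/(368444 + (7*47)*28) = (-217572 + 259*201)/(368444 + 329*28) = (-217572 + 52059)/(368444 + 9212) = -165513/377656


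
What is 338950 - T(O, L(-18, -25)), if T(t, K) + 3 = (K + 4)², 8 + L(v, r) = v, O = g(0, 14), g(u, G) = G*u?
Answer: 338469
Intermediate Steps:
O = 0 (O = 14*0 = 0)
L(v, r) = -8 + v
T(t, K) = -3 + (4 + K)² (T(t, K) = -3 + (K + 4)² = -3 + (4 + K)²)
338950 - T(O, L(-18, -25)) = 338950 - (-3 + (4 + (-8 - 18))²) = 338950 - (-3 + (4 - 26)²) = 338950 - (-3 + (-22)²) = 338950 - (-3 + 484) = 338950 - 1*481 = 338950 - 481 = 338469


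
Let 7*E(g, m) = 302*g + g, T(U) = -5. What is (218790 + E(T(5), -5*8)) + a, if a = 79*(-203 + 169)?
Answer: 1511213/7 ≈ 2.1589e+5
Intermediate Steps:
E(g, m) = 303*g/7 (E(g, m) = (302*g + g)/7 = (303*g)/7 = 303*g/7)
a = -2686 (a = 79*(-34) = -2686)
(218790 + E(T(5), -5*8)) + a = (218790 + (303/7)*(-5)) - 2686 = (218790 - 1515/7) - 2686 = 1530015/7 - 2686 = 1511213/7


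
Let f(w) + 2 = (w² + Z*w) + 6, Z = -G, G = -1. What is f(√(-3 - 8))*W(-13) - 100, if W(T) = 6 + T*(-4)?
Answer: -506 + 58*I*√11 ≈ -506.0 + 192.36*I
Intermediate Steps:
Z = 1 (Z = -1*(-1) = 1)
f(w) = 4 + w + w² (f(w) = -2 + ((w² + 1*w) + 6) = -2 + ((w² + w) + 6) = -2 + ((w + w²) + 6) = -2 + (6 + w + w²) = 4 + w + w²)
W(T) = 6 - 4*T
f(√(-3 - 8))*W(-13) - 100 = (4 + √(-3 - 8) + (√(-3 - 8))²)*(6 - 4*(-13)) - 100 = (4 + √(-11) + (√(-11))²)*(6 + 52) - 100 = (4 + I*√11 + (I*√11)²)*58 - 100 = (4 + I*√11 - 11)*58 - 100 = (-7 + I*√11)*58 - 100 = (-406 + 58*I*√11) - 100 = -506 + 58*I*√11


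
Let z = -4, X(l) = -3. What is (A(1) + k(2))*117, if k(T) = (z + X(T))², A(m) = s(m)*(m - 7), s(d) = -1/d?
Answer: 6435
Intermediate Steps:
A(m) = -(-7 + m)/m (A(m) = (-1/m)*(m - 7) = (-1/m)*(-7 + m) = -(-7 + m)/m)
k(T) = 49 (k(T) = (-4 - 3)² = (-7)² = 49)
(A(1) + k(2))*117 = ((7 - 1*1)/1 + 49)*117 = (1*(7 - 1) + 49)*117 = (1*6 + 49)*117 = (6 + 49)*117 = 55*117 = 6435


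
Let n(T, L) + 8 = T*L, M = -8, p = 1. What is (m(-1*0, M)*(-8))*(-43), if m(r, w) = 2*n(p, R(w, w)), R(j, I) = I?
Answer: -11008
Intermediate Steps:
n(T, L) = -8 + L*T (n(T, L) = -8 + T*L = -8 + L*T)
m(r, w) = -16 + 2*w (m(r, w) = 2*(-8 + w*1) = 2*(-8 + w) = -16 + 2*w)
(m(-1*0, M)*(-8))*(-43) = ((-16 + 2*(-8))*(-8))*(-43) = ((-16 - 16)*(-8))*(-43) = -32*(-8)*(-43) = 256*(-43) = -11008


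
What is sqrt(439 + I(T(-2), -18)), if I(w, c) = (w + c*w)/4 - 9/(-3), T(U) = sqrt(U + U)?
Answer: sqrt(1768 - 34*I)/2 ≈ 21.025 - 0.20214*I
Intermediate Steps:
T(U) = sqrt(2)*sqrt(U) (T(U) = sqrt(2*U) = sqrt(2)*sqrt(U))
I(w, c) = 3 + w/4 + c*w/4 (I(w, c) = (w + c*w)*(1/4) - 9*(-1/3) = (w/4 + c*w/4) + 3 = 3 + w/4 + c*w/4)
sqrt(439 + I(T(-2), -18)) = sqrt(439 + (3 + (sqrt(2)*sqrt(-2))/4 + (1/4)*(-18)*(sqrt(2)*sqrt(-2)))) = sqrt(439 + (3 + (sqrt(2)*(I*sqrt(2)))/4 + (1/4)*(-18)*(sqrt(2)*(I*sqrt(2))))) = sqrt(439 + (3 + (2*I)/4 + (1/4)*(-18)*(2*I))) = sqrt(439 + (3 + I/2 - 9*I)) = sqrt(439 + (3 - 17*I/2)) = sqrt(442 - 17*I/2)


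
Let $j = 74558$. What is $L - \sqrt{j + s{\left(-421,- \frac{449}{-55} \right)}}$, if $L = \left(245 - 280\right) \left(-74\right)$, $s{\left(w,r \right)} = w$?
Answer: $2590 - 7 \sqrt{1513} \approx 2317.7$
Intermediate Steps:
$L = 2590$ ($L = \left(245 - 280\right) \left(-74\right) = \left(-35\right) \left(-74\right) = 2590$)
$L - \sqrt{j + s{\left(-421,- \frac{449}{-55} \right)}} = 2590 - \sqrt{74558 - 421} = 2590 - \sqrt{74137} = 2590 - 7 \sqrt{1513}$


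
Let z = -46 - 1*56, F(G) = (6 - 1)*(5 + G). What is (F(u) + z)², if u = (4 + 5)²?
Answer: 107584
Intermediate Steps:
u = 81 (u = 9² = 81)
F(G) = 25 + 5*G (F(G) = 5*(5 + G) = 25 + 5*G)
z = -102 (z = -46 - 56 = -102)
(F(u) + z)² = ((25 + 5*81) - 102)² = ((25 + 405) - 102)² = (430 - 102)² = 328² = 107584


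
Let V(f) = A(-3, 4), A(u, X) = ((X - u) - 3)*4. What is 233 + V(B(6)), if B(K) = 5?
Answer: 249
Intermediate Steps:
A(u, X) = -12 - 4*u + 4*X (A(u, X) = (-3 + X - u)*4 = -12 - 4*u + 4*X)
V(f) = 16 (V(f) = -12 - 4*(-3) + 4*4 = -12 + 12 + 16 = 16)
233 + V(B(6)) = 233 + 16 = 249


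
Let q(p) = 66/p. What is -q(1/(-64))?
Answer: 4224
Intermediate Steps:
-q(1/(-64)) = -66/(1/(-64)) = -66/(-1/64) = -66*(-64) = -1*(-4224) = 4224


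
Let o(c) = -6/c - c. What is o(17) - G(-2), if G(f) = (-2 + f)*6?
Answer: 113/17 ≈ 6.6471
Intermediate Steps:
o(c) = -c - 6/c
G(f) = -12 + 6*f
o(17) - G(-2) = (-1*17 - 6/17) - (-12 + 6*(-2)) = (-17 - 6*1/17) - (-12 - 12) = (-17 - 6/17) - 1*(-24) = -295/17 + 24 = 113/17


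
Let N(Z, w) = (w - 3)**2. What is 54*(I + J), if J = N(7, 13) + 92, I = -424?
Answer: -12528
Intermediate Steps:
N(Z, w) = (-3 + w)**2
J = 192 (J = (-3 + 13)**2 + 92 = 10**2 + 92 = 100 + 92 = 192)
54*(I + J) = 54*(-424 + 192) = 54*(-232) = -12528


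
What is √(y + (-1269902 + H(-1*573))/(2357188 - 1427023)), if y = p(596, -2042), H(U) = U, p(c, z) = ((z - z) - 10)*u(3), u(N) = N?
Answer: I*√1085518367805/186033 ≈ 5.6005*I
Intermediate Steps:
p(c, z) = -30 (p(c, z) = ((z - z) - 10)*3 = (0 - 10)*3 = -10*3 = -30)
y = -30
√(y + (-1269902 + H(-1*573))/(2357188 - 1427023)) = √(-30 + (-1269902 - 1*573)/(2357188 - 1427023)) = √(-30 + (-1269902 - 573)/930165) = √(-30 - 1270475*1/930165) = √(-30 - 254095/186033) = √(-5835085/186033) = I*√1085518367805/186033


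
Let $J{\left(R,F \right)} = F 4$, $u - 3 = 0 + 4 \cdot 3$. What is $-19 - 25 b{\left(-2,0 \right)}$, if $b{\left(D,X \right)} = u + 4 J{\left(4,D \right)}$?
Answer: $406$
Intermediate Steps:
$u = 15$ ($u = 3 + \left(0 + 4 \cdot 3\right) = 3 + \left(0 + 12\right) = 3 + 12 = 15$)
$J{\left(R,F \right)} = 4 F$
$b{\left(D,X \right)} = 15 + 16 D$ ($b{\left(D,X \right)} = 15 + 4 \cdot 4 D = 15 + 16 D$)
$-19 - 25 b{\left(-2,0 \right)} = -19 - 25 \left(15 + 16 \left(-2\right)\right) = -19 - 25 \left(15 - 32\right) = -19 - -425 = -19 + 425 = 406$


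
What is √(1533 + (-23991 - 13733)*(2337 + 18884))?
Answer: I*√800539471 ≈ 28294.0*I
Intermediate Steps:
√(1533 + (-23991 - 13733)*(2337 + 18884)) = √(1533 - 37724*21221) = √(1533 - 800541004) = √(-800539471) = I*√800539471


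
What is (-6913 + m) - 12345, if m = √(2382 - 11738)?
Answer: -19258 + 2*I*√2339 ≈ -19258.0 + 96.726*I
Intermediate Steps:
m = 2*I*√2339 (m = √(-9356) = 2*I*√2339 ≈ 96.726*I)
(-6913 + m) - 12345 = (-6913 + 2*I*√2339) - 12345 = -19258 + 2*I*√2339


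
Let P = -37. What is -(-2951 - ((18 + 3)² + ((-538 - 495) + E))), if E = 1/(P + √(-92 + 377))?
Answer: 2557119/1084 - √285/1084 ≈ 2358.9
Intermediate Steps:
E = 1/(-37 + √285) (E = 1/(-37 + √(-92 + 377)) = 1/(-37 + √285) ≈ -0.049707)
-(-2951 - ((18 + 3)² + ((-538 - 495) + E))) = -(-2951 - ((18 + 3)² + ((-538 - 495) + (-37/1084 - √285/1084)))) = -(-2951 - (21² + (-1033 + (-37/1084 - √285/1084)))) = -(-2951 - (441 + (-1119809/1084 - √285/1084))) = -(-2951 - (-641765/1084 - √285/1084)) = -(-2951 + (641765/1084 + √285/1084)) = -(-2557119/1084 + √285/1084) = 2557119/1084 - √285/1084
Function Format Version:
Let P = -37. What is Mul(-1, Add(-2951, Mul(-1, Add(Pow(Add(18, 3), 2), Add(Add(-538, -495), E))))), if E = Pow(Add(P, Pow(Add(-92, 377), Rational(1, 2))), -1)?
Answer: Add(Rational(2557119, 1084), Mul(Rational(-1, 1084), Pow(285, Rational(1, 2)))) ≈ 2358.9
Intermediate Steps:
E = Pow(Add(-37, Pow(285, Rational(1, 2))), -1) (E = Pow(Add(-37, Pow(Add(-92, 377), Rational(1, 2))), -1) = Pow(Add(-37, Pow(285, Rational(1, 2))), -1) ≈ -0.049707)
Mul(-1, Add(-2951, Mul(-1, Add(Pow(Add(18, 3), 2), Add(Add(-538, -495), E))))) = Mul(-1, Add(-2951, Mul(-1, Add(Pow(Add(18, 3), 2), Add(Add(-538, -495), Add(Rational(-37, 1084), Mul(Rational(-1, 1084), Pow(285, Rational(1, 2))))))))) = Mul(-1, Add(-2951, Mul(-1, Add(Pow(21, 2), Add(-1033, Add(Rational(-37, 1084), Mul(Rational(-1, 1084), Pow(285, Rational(1, 2))))))))) = Mul(-1, Add(-2951, Mul(-1, Add(441, Add(Rational(-1119809, 1084), Mul(Rational(-1, 1084), Pow(285, Rational(1, 2)))))))) = Mul(-1, Add(-2951, Mul(-1, Add(Rational(-641765, 1084), Mul(Rational(-1, 1084), Pow(285, Rational(1, 2))))))) = Mul(-1, Add(-2951, Add(Rational(641765, 1084), Mul(Rational(1, 1084), Pow(285, Rational(1, 2)))))) = Mul(-1, Add(Rational(-2557119, 1084), Mul(Rational(1, 1084), Pow(285, Rational(1, 2))))) = Add(Rational(2557119, 1084), Mul(Rational(-1, 1084), Pow(285, Rational(1, 2))))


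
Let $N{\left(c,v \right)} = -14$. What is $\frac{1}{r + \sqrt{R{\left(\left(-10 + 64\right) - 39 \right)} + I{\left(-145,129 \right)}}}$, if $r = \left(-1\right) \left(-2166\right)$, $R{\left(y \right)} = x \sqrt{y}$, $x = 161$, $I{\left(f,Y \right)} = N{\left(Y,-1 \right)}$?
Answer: $\frac{1}{2166 + \sqrt{-14 + 161 \sqrt{15}}} \approx 0.00045648$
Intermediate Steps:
$I{\left(f,Y \right)} = -14$
$R{\left(y \right)} = 161 \sqrt{y}$
$r = 2166$
$\frac{1}{r + \sqrt{R{\left(\left(-10 + 64\right) - 39 \right)} + I{\left(-145,129 \right)}}} = \frac{1}{2166 + \sqrt{161 \sqrt{\left(-10 + 64\right) - 39} - 14}} = \frac{1}{2166 + \sqrt{161 \sqrt{54 - 39} - 14}} = \frac{1}{2166 + \sqrt{161 \sqrt{15} - 14}} = \frac{1}{2166 + \sqrt{-14 + 161 \sqrt{15}}}$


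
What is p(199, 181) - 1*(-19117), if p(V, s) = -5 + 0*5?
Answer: 19112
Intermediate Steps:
p(V, s) = -5 (p(V, s) = -5 + 0 = -5)
p(199, 181) - 1*(-19117) = -5 - 1*(-19117) = -5 + 19117 = 19112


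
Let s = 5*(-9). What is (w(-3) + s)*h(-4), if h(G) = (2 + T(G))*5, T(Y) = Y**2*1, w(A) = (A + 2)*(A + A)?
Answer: -3510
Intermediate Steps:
w(A) = 2*A*(2 + A) (w(A) = (2 + A)*(2*A) = 2*A*(2 + A))
T(Y) = Y**2
h(G) = 10 + 5*G**2 (h(G) = (2 + G**2)*5 = 10 + 5*G**2)
s = -45
(w(-3) + s)*h(-4) = (2*(-3)*(2 - 3) - 45)*(10 + 5*(-4)**2) = (2*(-3)*(-1) - 45)*(10 + 5*16) = (6 - 45)*(10 + 80) = -39*90 = -3510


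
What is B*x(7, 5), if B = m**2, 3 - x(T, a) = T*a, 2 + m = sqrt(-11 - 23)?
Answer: 960 + 128*I*sqrt(34) ≈ 960.0 + 746.36*I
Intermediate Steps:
m = -2 + I*sqrt(34) (m = -2 + sqrt(-11 - 23) = -2 + sqrt(-34) = -2 + I*sqrt(34) ≈ -2.0 + 5.831*I)
x(T, a) = 3 - T*a
B = (-2 + I*sqrt(34))**2 ≈ -30.0 - 23.324*I
B*x(7, 5) = (2 - I*sqrt(34))**2*(3 - 1*7*5) = (2 - I*sqrt(34))**2*(3 - 35) = (2 - I*sqrt(34))**2*(-32) = -32*(2 - I*sqrt(34))**2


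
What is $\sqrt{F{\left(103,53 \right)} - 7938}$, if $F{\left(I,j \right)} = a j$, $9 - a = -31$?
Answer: $i \sqrt{5818} \approx 76.276 i$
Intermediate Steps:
$a = 40$ ($a = 9 - -31 = 9 + 31 = 40$)
$F{\left(I,j \right)} = 40 j$
$\sqrt{F{\left(103,53 \right)} - 7938} = \sqrt{40 \cdot 53 - 7938} = \sqrt{2120 - 7938} = \sqrt{-5818} = i \sqrt{5818}$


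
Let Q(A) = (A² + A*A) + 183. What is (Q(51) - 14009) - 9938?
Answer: -18562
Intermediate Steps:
Q(A) = 183 + 2*A² (Q(A) = (A² + A²) + 183 = 2*A² + 183 = 183 + 2*A²)
(Q(51) - 14009) - 9938 = ((183 + 2*51²) - 14009) - 9938 = ((183 + 2*2601) - 14009) - 9938 = ((183 + 5202) - 14009) - 9938 = (5385 - 14009) - 9938 = -8624 - 9938 = -18562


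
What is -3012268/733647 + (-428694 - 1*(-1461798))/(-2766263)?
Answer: -9090659164772/2029460551161 ≈ -4.4793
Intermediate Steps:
-3012268/733647 + (-428694 - 1*(-1461798))/(-2766263) = -3012268*1/733647 + (-428694 + 1461798)*(-1/2766263) = -3012268/733647 + 1033104*(-1/2766263) = -3012268/733647 - 1033104/2766263 = -9090659164772/2029460551161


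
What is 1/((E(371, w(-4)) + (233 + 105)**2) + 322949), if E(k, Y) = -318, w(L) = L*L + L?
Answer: 1/436875 ≈ 2.2890e-6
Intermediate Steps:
w(L) = L + L**2 (w(L) = L**2 + L = L + L**2)
1/((E(371, w(-4)) + (233 + 105)**2) + 322949) = 1/((-318 + (233 + 105)**2) + 322949) = 1/((-318 + 338**2) + 322949) = 1/((-318 + 114244) + 322949) = 1/(113926 + 322949) = 1/436875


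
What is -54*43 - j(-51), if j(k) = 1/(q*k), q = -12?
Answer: -1421065/612 ≈ -2322.0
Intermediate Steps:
j(k) = -1/(12*k) (j(k) = 1/((-12)*k) = -1/(12*k))
-54*43 - j(-51) = -54*43 - (-1)/(12*(-51)) = -2322 - (-1)*(-1)/(12*51) = -2322 - 1*1/612 = -2322 - 1/612 = -1421065/612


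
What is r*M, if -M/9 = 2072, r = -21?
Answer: 391608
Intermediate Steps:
M = -18648 (M = -9*2072 = -18648)
r*M = -21*(-18648) = 391608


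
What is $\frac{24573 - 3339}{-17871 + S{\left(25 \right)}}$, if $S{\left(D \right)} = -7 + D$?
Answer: $- \frac{7078}{5951} \approx -1.1894$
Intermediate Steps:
$\frac{24573 - 3339}{-17871 + S{\left(25 \right)}} = \frac{24573 - 3339}{-17871 + \left(-7 + 25\right)} = \frac{21234}{-17871 + 18} = \frac{21234}{-17853} = 21234 \left(- \frac{1}{17853}\right) = - \frac{7078}{5951}$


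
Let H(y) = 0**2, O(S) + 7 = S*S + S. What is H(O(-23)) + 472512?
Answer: 472512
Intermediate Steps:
O(S) = -7 + S + S**2 (O(S) = -7 + (S*S + S) = -7 + (S**2 + S) = -7 + (S + S**2) = -7 + S + S**2)
H(y) = 0
H(O(-23)) + 472512 = 0 + 472512 = 472512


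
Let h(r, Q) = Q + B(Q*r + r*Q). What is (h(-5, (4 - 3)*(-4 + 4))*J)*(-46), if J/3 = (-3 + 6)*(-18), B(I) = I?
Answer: 0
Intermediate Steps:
J = -162 (J = 3*((-3 + 6)*(-18)) = 3*(3*(-18)) = 3*(-54) = -162)
h(r, Q) = Q + 2*Q*r (h(r, Q) = Q + (Q*r + r*Q) = Q + (Q*r + Q*r) = Q + 2*Q*r)
(h(-5, (4 - 3)*(-4 + 4))*J)*(-46) = ((((4 - 3)*(-4 + 4))*(1 + 2*(-5)))*(-162))*(-46) = (((1*0)*(1 - 10))*(-162))*(-46) = ((0*(-9))*(-162))*(-46) = (0*(-162))*(-46) = 0*(-46) = 0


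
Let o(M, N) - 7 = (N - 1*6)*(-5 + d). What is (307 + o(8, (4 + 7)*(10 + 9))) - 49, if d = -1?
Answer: -953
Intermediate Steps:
o(M, N) = 43 - 6*N (o(M, N) = 7 + (N - 1*6)*(-5 - 1) = 7 + (N - 6)*(-6) = 7 + (-6 + N)*(-6) = 7 + (36 - 6*N) = 43 - 6*N)
(307 + o(8, (4 + 7)*(10 + 9))) - 49 = (307 + (43 - 6*(4 + 7)*(10 + 9))) - 49 = (307 + (43 - 66*19)) - 49 = (307 + (43 - 6*209)) - 49 = (307 + (43 - 1254)) - 49 = (307 - 1211) - 49 = -904 - 49 = -953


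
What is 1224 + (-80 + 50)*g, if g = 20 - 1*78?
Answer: 2964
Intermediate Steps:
g = -58 (g = 20 - 78 = -58)
1224 + (-80 + 50)*g = 1224 + (-80 + 50)*(-58) = 1224 - 30*(-58) = 1224 + 1740 = 2964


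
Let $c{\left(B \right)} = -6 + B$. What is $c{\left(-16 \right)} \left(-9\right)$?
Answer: $198$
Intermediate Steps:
$c{\left(-16 \right)} \left(-9\right) = \left(-6 - 16\right) \left(-9\right) = \left(-22\right) \left(-9\right) = 198$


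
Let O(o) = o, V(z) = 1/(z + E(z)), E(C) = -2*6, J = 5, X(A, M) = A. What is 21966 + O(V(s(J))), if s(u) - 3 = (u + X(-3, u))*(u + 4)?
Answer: 197695/9 ≈ 21966.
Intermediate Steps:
E(C) = -12
s(u) = 3 + (-3 + u)*(4 + u) (s(u) = 3 + (u - 3)*(u + 4) = 3 + (-3 + u)*(4 + u))
V(z) = 1/(-12 + z) (V(z) = 1/(z - 12) = 1/(-12 + z))
21966 + O(V(s(J))) = 21966 + 1/(-12 + (-9 + 5 + 5²)) = 21966 + 1/(-12 + (-9 + 5 + 25)) = 21966 + 1/(-12 + 21) = 21966 + 1/9 = 21966 + ⅑ = 197695/9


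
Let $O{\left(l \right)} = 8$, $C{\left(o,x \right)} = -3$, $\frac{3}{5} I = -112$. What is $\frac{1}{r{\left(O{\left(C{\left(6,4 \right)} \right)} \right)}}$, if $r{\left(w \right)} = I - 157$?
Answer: $- \frac{3}{1031} \approx -0.0029098$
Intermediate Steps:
$I = - \frac{560}{3}$ ($I = \frac{5}{3} \left(-112\right) = - \frac{560}{3} \approx -186.67$)
$r{\left(w \right)} = - \frac{1031}{3}$ ($r{\left(w \right)} = - \frac{560}{3} - 157 = - \frac{1031}{3}$)
$\frac{1}{r{\left(O{\left(C{\left(6,4 \right)} \right)} \right)}} = \frac{1}{- \frac{1031}{3}} = - \frac{3}{1031}$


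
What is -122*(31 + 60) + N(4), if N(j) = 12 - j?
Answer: -11094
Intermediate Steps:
-122*(31 + 60) + N(4) = -122*(31 + 60) + (12 - 1*4) = -122*91 + (12 - 4) = -11102 + 8 = -11094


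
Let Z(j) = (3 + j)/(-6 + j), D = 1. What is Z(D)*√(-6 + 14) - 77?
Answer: -77 - 8*√2/5 ≈ -79.263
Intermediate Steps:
Z(j) = (3 + j)/(-6 + j)
Z(D)*√(-6 + 14) - 77 = ((3 + 1)/(-6 + 1))*√(-6 + 14) - 77 = (4/(-5))*√8 - 77 = (-⅕*4)*(2*√2) - 77 = -8*√2/5 - 77 = -77 - 8*√2/5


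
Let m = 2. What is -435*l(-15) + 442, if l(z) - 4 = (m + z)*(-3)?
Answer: -18263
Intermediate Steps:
l(z) = -2 - 3*z (l(z) = 4 + (2 + z)*(-3) = 4 + (-6 - 3*z) = -2 - 3*z)
-435*l(-15) + 442 = -435*(-2 - 3*(-15)) + 442 = -435*(-2 + 45) + 442 = -435*43 + 442 = -18705 + 442 = -18263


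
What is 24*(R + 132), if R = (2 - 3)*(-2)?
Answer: 3216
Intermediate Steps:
R = 2 (R = -1*(-2) = 2)
24*(R + 132) = 24*(2 + 132) = 24*134 = 3216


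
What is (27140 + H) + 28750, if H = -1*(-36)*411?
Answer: 70686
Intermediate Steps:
H = 14796 (H = 36*411 = 14796)
(27140 + H) + 28750 = (27140 + 14796) + 28750 = 41936 + 28750 = 70686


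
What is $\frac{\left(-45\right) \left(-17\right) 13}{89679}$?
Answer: $\frac{3315}{29893} \approx 0.1109$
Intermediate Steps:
$\frac{\left(-45\right) \left(-17\right) 13}{89679} = 765 \cdot 13 \cdot \frac{1}{89679} = 9945 \cdot \frac{1}{89679} = \frac{3315}{29893}$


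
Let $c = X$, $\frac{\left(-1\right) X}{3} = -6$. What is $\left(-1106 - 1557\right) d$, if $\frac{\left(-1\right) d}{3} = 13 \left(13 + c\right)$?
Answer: $3219567$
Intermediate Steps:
$X = 18$ ($X = \left(-3\right) \left(-6\right) = 18$)
$c = 18$
$d = -1209$ ($d = - 3 \cdot 13 \left(13 + 18\right) = - 3 \cdot 13 \cdot 31 = \left(-3\right) 403 = -1209$)
$\left(-1106 - 1557\right) d = \left(-1106 - 1557\right) \left(-1209\right) = \left(-2663\right) \left(-1209\right) = 3219567$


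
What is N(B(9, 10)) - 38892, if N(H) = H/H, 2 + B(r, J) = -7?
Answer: -38891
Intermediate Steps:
B(r, J) = -9 (B(r, J) = -2 - 7 = -9)
N(H) = 1
N(B(9, 10)) - 38892 = 1 - 38892 = -38891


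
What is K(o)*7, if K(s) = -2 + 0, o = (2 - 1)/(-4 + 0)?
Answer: -14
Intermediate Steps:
o = -¼ (o = 1/(-4) = 1*(-¼) = -¼ ≈ -0.25000)
K(s) = -2
K(o)*7 = -2*7 = -14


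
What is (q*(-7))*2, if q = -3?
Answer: 42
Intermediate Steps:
(q*(-7))*2 = -3*(-7)*2 = 21*2 = 42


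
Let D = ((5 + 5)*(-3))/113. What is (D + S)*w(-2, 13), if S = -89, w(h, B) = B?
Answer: -131131/113 ≈ -1160.5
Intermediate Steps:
D = -30/113 (D = (10*(-3))*(1/113) = -30*1/113 = -30/113 ≈ -0.26549)
(D + S)*w(-2, 13) = (-30/113 - 89)*13 = -10087/113*13 = -131131/113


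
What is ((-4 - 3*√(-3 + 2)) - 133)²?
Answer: 18760 + 822*I ≈ 18760.0 + 822.0*I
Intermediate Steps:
((-4 - 3*√(-3 + 2)) - 133)² = ((-4 - 3*I) - 133)² = (-137 - 3*I)²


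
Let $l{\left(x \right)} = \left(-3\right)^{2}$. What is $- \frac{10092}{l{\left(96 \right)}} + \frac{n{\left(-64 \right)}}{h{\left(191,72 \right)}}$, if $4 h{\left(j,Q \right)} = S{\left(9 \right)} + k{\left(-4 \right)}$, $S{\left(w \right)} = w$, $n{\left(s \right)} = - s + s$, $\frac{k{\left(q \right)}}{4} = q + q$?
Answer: $- \frac{3364}{3} \approx -1121.3$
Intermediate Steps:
$l{\left(x \right)} = 9$
$k{\left(q \right)} = 8 q$ ($k{\left(q \right)} = 4 \left(q + q\right) = 4 \cdot 2 q = 8 q$)
$n{\left(s \right)} = 0$
$h{\left(j,Q \right)} = - \frac{23}{4}$ ($h{\left(j,Q \right)} = \frac{9 + 8 \left(-4\right)}{4} = \frac{9 - 32}{4} = \frac{1}{4} \left(-23\right) = - \frac{23}{4}$)
$- \frac{10092}{l{\left(96 \right)}} + \frac{n{\left(-64 \right)}}{h{\left(191,72 \right)}} = - \frac{10092}{9} + \frac{0}{- \frac{23}{4}} = \left(-10092\right) \frac{1}{9} + 0 \left(- \frac{4}{23}\right) = - \frac{3364}{3} + 0 = - \frac{3364}{3}$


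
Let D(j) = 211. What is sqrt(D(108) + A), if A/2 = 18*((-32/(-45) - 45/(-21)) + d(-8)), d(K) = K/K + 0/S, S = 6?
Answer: sqrt(428435)/35 ≈ 18.701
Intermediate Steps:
d(K) = 1 (d(K) = K/K + 0/6 = 1 + 0*(1/6) = 1 + 0 = 1)
A = 4856/35 (A = 2*(18*((-32/(-45) - 45/(-21)) + 1)) = 2*(18*((-32*(-1/45) - 45*(-1/21)) + 1)) = 2*(18*((32/45 + 15/7) + 1)) = 2*(18*(899/315 + 1)) = 2*(18*(1214/315)) = 2*(2428/35) = 4856/35 ≈ 138.74)
sqrt(D(108) + A) = sqrt(211 + 4856/35) = sqrt(12241/35) = sqrt(428435)/35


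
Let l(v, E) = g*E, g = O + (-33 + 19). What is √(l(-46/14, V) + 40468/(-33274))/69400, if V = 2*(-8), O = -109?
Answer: √544385632334/1154607800 ≈ 0.00063903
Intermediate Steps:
V = -16
g = -123 (g = -109 + (-33 + 19) = -109 - 14 = -123)
l(v, E) = -123*E
√(l(-46/14, V) + 40468/(-33274))/69400 = √(-123*(-16) + 40468/(-33274))/69400 = √(1968 + 40468*(-1/33274))*(1/69400) = √(1968 - 20234/16637)*(1/69400) = √(32721382/16637)*(1/69400) = (√544385632334/16637)*(1/69400) = √544385632334/1154607800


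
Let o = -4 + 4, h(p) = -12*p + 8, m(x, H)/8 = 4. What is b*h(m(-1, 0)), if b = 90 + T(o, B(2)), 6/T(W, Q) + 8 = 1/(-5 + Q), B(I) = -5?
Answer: -906160/27 ≈ -33562.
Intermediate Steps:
m(x, H) = 32 (m(x, H) = 8*4 = 32)
h(p) = 8 - 12*p
o = 0
T(W, Q) = 6/(-8 + 1/(-5 + Q))
b = 2410/27 (b = 90 + 6*(5 - 1*(-5))/(-41 + 8*(-5)) = 90 + 6*(5 + 5)/(-41 - 40) = 90 + 6*10/(-81) = 90 + 6*(-1/81)*10 = 90 - 20/27 = 2410/27 ≈ 89.259)
b*h(m(-1, 0)) = 2410*(8 - 12*32)/27 = 2410*(8 - 384)/27 = (2410/27)*(-376) = -906160/27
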